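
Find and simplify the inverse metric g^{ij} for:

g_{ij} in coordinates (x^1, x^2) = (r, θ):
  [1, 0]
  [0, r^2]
The metric is diagonal, so g^{ij} is diagonal with entries 1/g_{ii}: diag(1, 1/(r^2)).
g^{ij}:
  [1, 0]
  [0, 1/r^2]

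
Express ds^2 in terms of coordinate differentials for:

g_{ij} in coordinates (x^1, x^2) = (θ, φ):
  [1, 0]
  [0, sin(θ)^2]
ds^2 = g_{ij} dx^i dx^j; only the non-zero components contribute.
ds^2 = dθ^2 + sin(θ)^2 dφ^2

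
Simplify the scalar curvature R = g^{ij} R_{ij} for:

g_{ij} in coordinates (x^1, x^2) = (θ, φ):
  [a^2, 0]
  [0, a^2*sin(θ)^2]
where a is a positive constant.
Non-zero Christoffel symbols (Γ^k_{ij} = Γ^k_{ji}):
Γ^θ_{φ φ} = -sin(2*θ)/2
Γ^φ_{θ φ} = 1/tan(θ)
Ricci tensor (R_{ij} = R^k_{ikj}): R_{θθ} = 1, R_{θφ} = 0, R_{φφ} = sin(θ)^2
Inverse metric: g^{θθ} = 1/a^2, g^{φφ} = 1/(a^2*sin(θ)^2)
R = g^{ij} R_{ij} = (1/a^2)(1) + (1/(a^2*sin(θ)^2))(sin(θ)^2) = 2/a^2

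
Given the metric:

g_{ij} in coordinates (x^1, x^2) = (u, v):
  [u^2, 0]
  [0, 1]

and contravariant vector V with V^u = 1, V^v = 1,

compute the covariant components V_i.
V_i = g_{ij} V^j:
V_u = (u^2)(1) + (0)(1) = u^2
V_v = (0)(1) + (1)(1) = 1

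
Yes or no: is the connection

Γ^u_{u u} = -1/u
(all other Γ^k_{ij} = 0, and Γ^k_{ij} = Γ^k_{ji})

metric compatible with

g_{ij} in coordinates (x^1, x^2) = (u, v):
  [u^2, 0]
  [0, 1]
Using ∇_k g_{ij} = ∂_k g_{ij} - Γ^m_{ki} g_{mj} - Γ^m_{kj} g_{im}:
∇_u g_{uu} = (2*u) - (-u) - (-u) = 4*u ≠ 0
So the connection is not metric compatible (it is not the Levi-Civita connection).
No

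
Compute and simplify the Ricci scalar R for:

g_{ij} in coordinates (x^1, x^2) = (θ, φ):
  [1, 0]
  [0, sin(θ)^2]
Non-zero Christoffel symbols (Γ^k_{ij} = Γ^k_{ji}):
Γ^θ_{φ φ} = -sin(2*θ)/2
Γ^φ_{θ φ} = 1/tan(θ)
Ricci tensor (R_{ij} = R^k_{ikj}): R_{θθ} = 1, R_{θφ} = 0, R_{φφ} = sin(θ)^2
Inverse metric: g^{θθ} = 1, g^{φφ} = 1/sin(θ)^2
R = g^{ij} R_{ij} = (1)(1) + (1/sin(θ)^2)(sin(θ)^2) = 2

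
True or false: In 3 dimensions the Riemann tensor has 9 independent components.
n^2(n^2-1)/12 = 9·8/12 = 6 independent components for n = 3.
False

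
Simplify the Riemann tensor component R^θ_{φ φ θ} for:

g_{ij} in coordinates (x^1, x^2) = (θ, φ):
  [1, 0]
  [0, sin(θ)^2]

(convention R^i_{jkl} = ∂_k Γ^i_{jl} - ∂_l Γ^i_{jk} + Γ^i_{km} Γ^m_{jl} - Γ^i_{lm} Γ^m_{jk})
Non-zero Christoffel symbols (Γ^k_{ij} = Γ^k_{ji}):
Γ^θ_{φ φ} = -sin(2*θ)/2
Γ^φ_{θ φ} = 1/tan(θ)
R^θ_{φ φ θ} = ∂_φ Γ^θ_{φ θ} - ∂_θ Γ^θ_{φ φ} + Γ^θ_{φ m} Γ^m_{φ θ} - Γ^θ_{θ m} Γ^m_{φ φ}
  = (0) - (-cos(2*θ)) + (-cos(θ)^2) - (0) = -sin(θ)^2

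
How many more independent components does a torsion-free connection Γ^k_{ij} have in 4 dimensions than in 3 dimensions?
Independent components in n dimensions: n × n(n+1)/2 = n^2(n+1)/2.
4D: 4 × 10 = 40
3D: 3 × 6 = 18
Difference = 40 - 18 = 22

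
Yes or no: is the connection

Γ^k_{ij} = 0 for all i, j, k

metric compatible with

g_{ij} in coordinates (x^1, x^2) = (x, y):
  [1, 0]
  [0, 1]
Using ∇_k g_{ij} = ∂_k g_{ij} - Γ^m_{ki} g_{mj} - Γ^m_{kj} g_{im}:
e.g. ∇_x g_{yy} = (0) - (0) - (0) = 0
Every component ∇_k g_{ij} vanishes: the connection is metric compatible.
Yes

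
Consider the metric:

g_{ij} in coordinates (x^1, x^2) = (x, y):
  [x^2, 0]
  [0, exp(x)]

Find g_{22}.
With x^1 = x, x^2 = y, g_{22} = g_{yy} is the row-2, column-2 entry of the matrix.
g_{22} = exp(x)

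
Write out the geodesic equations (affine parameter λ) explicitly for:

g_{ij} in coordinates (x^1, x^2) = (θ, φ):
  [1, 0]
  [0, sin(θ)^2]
Geodesic equation: d^2x^k/dλ^2 + Γ^k_{ij} (dx^i/dλ)(dx^j/dλ) = 0.
Non-zero Christoffel symbols:
Γ^θ_{φ φ} = -sin(2*θ)/2
Γ^φ_{θ φ} = 1/tan(θ)
Substituting (the symmetric pair Γ^k_{ij}, Γ^k_{ji} combines into a factor 2):
d^2θ/dλ^2 - (sin(2*θ)/2) (dφ/dλ)^2 = 0
d^2φ/dλ^2 + (2/tan(θ)) (dθ/dλ)(dφ/dλ) = 0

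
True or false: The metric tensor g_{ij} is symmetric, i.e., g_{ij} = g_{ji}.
By definition the metric is a symmetric bilinear form, g_{ij} = g_{ji}.
True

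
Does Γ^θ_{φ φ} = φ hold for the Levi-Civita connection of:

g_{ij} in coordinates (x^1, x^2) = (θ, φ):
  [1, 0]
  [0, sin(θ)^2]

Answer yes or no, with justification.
Γ^θ_{φ φ} = (1/2) g^{θθ} (∂_φ g_{θφ} + ∂_φ g_{θφ} - ∂_θ g_{φφ}) = (1/2)(1)((0) + (0) - (sin(2*θ))) = -sin(2*θ)/2
This differs from the proposed value φ.
No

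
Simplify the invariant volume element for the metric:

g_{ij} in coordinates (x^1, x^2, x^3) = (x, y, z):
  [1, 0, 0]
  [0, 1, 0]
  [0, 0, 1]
det(g) = 1
√|det(g)| = 1
Volume element: dV = 1 dx dy dz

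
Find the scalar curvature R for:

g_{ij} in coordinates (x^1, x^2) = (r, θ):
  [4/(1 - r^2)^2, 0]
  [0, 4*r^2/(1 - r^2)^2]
Non-zero Christoffel symbols (Γ^k_{ij} = Γ^k_{ji}):
Γ^r_{r r} = 2*r/(1 - r^2)
Γ^r_{θ θ} = (r^3 + r)/(r^2 - 1)
Γ^θ_{r θ} = (-r^2 - 1)/(r^3 - r)
Ricci tensor (R_{ij} = R^k_{ikj}): R_{rr} = -4/(r^2 - 1)^2, R_{rθ} = 0, R_{θθ} = -4*r^2/(r^2 - 1)^2
Inverse metric: g^{rr} = (1 - r^2)^2/4, g^{θθ} = (1 - r^2)^2/(4*r^2)
R = g^{ij} R_{ij} = ((1 - r^2)^2/4)(-4/(r^2 - 1)^2) + ((1 - r^2)^2/(4*r^2))(-4*r^2/(r^2 - 1)^2) = -2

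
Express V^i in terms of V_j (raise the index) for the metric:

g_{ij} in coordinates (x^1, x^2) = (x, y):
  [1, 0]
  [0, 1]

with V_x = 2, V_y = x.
Inverse metric (diagonal): g^{xx} = 1, g^{yy} = 1
V^i = g^{ij} V_j:
V^x = (1)(2) + (0)(x) = 2
V^y = (0)(2) + (1)(x) = x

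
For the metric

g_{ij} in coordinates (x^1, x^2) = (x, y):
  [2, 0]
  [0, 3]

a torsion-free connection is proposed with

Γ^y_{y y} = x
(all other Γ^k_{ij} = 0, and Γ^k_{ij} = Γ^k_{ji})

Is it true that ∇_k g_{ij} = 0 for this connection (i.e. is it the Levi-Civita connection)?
Using ∇_k g_{ij} = ∂_k g_{ij} - Γ^m_{ki} g_{mj} - Γ^m_{kj} g_{im}:
∇_y g_{yy} = (0) - (3*x) - (3*x) = -6*x ≠ 0
So the connection is not metric compatible (it is not the Levi-Civita connection).
No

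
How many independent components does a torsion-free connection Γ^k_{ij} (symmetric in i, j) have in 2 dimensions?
Γ^k_{ij} has n choices for the upper index and n(n+1)/2 independent symmetric lower index pairs.
Total = 2 × 2×3/2 = 2 × 3 = 6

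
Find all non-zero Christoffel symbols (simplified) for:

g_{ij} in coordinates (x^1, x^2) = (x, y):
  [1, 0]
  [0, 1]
Using Γ^k_{ij} = (1/2) g^{km} (∂_i g_{mj} + ∂_j g_{mi} - ∂_m g_{ij}); the metric is diagonal, so only the m = k term contributes.
Every metric component is constant, so all ∂_m g_{ij} = 0 and every Christoffel symbol vanishes.
All Christoffel symbols are zero.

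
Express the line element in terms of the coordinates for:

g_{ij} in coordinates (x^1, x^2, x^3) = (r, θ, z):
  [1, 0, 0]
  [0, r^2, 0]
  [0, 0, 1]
ds^2 = g_{ij} dx^i dx^j; only the non-zero components contribute.
ds^2 = dr^2 + r^2 dθ^2 + dz^2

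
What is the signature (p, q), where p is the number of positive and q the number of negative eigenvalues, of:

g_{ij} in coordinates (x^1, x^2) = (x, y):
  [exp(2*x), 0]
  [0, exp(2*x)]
The metric is diagonal, so its eigenvalues are the diagonal entries: exp(2*x), exp(2*x) (at a generic point, where coordinate-dependent entries are positive).
2 positive, 0 negative.
(2, 0) - Riemannian (positive definite)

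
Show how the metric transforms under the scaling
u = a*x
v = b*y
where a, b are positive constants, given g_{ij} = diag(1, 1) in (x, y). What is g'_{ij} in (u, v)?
Invert the transformation: x = u/a, y = v/b
g'_{ij} = (∂x^k/∂x'^i)(∂x^l/∂x'^j) g_{kl}; with g_{kl} = δ_{kl} this is Σ_k (∂x^k/∂x'^i)(∂x^k/∂x'^j).
Jacobian: ∂x/∂u = 1/a, ∂x/∂v = 0, ∂y/∂u = 0, ∂y/∂v = 1/b
g'_{uu} = (1/a)(1/a) + (0)(0) = 1/a^2
g'_{uv} = (1/a)(0) + (0)(1/b) = 0
g'_{vv} = (0)(0) + (1/b)(1/b) = 1/b^2
g'_{ij} = diag(1/a^2, 1/b^2)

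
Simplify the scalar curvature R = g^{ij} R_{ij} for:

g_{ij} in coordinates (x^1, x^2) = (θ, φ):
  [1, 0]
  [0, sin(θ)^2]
Non-zero Christoffel symbols (Γ^k_{ij} = Γ^k_{ji}):
Γ^θ_{φ φ} = -sin(2*θ)/2
Γ^φ_{θ φ} = 1/tan(θ)
Ricci tensor (R_{ij} = R^k_{ikj}): R_{θθ} = 1, R_{θφ} = 0, R_{φφ} = sin(θ)^2
Inverse metric: g^{θθ} = 1, g^{φφ} = 1/sin(θ)^2
R = g^{ij} R_{ij} = (1)(1) + (1/sin(θ)^2)(sin(θ)^2) = 2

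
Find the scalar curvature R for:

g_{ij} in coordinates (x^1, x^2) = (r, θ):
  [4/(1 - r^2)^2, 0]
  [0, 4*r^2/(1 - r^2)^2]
Non-zero Christoffel symbols (Γ^k_{ij} = Γ^k_{ji}):
Γ^r_{r r} = 2*r/(1 - r^2)
Γ^r_{θ θ} = (r^3 + r)/(r^2 - 1)
Γ^θ_{r θ} = (-r^2 - 1)/(r^3 - r)
Ricci tensor (R_{ij} = R^k_{ikj}): R_{rr} = -4/(r^2 - 1)^2, R_{rθ} = 0, R_{θθ} = -4*r^2/(r^2 - 1)^2
Inverse metric: g^{rr} = (1 - r^2)^2/4, g^{θθ} = (1 - r^2)^2/(4*r^2)
R = g^{ij} R_{ij} = ((1 - r^2)^2/4)(-4/(r^2 - 1)^2) + ((1 - r^2)^2/(4*r^2))(-4*r^2/(r^2 - 1)^2) = -2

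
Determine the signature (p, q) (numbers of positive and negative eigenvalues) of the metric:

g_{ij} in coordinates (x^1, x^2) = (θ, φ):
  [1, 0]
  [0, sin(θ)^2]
The metric is diagonal, so its eigenvalues are the diagonal entries: 1, sin(θ)^2 (at a generic point, where coordinate-dependent entries are positive).
2 positive, 0 negative.
(2, 0) - Riemannian (positive definite)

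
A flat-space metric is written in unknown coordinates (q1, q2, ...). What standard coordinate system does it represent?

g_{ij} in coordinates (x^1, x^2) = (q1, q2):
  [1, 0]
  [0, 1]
All components are constant and the metric is the identity, i.e. orthonormal rectilinear coordinates.
Cartesian (2D) coordinates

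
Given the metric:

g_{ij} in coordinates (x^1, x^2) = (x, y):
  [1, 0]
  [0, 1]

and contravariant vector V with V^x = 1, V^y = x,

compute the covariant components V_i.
V_i = g_{ij} V^j:
V_x = (1)(1) + (0)(x) = 1
V_y = (0)(1) + (1)(x) = x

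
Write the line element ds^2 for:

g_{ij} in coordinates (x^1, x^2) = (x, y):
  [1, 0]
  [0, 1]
ds^2 = g_{ij} dx^i dx^j; only the non-zero components contribute.
ds^2 = dx^2 + dy^2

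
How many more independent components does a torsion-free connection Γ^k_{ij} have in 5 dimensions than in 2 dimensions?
Independent components in n dimensions: n × n(n+1)/2 = n^2(n+1)/2.
5D: 5 × 15 = 75
2D: 2 × 3 = 6
Difference = 75 - 6 = 69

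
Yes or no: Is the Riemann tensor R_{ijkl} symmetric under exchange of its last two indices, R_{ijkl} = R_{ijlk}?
It is antisymmetric in the last pair: R_{ijkl} = -R_{ijlk}.
No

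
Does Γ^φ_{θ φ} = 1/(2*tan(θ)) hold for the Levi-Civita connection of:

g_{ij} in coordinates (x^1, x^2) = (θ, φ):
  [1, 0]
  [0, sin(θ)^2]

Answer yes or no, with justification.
Γ^φ_{θ φ} = (1/2) g^{φφ} (∂_θ g_{φφ} + ∂_φ g_{φθ} - ∂_φ g_{θφ}) = (1/2)(1/sin(θ)^2)((sin(2*θ)) + (0) - (0)) = 1/tan(θ)
This differs from the proposed value 1/(2*tan(θ)).
No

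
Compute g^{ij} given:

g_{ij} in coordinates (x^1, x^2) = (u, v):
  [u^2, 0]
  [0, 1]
The metric is diagonal, so g^{ij} is diagonal with entries 1/g_{ii}: diag(1/(u^2), 1).
g^{ij}:
  [1/u^2, 0]
  [0, 1]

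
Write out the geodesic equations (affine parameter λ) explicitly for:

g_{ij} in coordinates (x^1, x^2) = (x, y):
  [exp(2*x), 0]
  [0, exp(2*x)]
Geodesic equation: d^2x^k/dλ^2 + Γ^k_{ij} (dx^i/dλ)(dx^j/dλ) = 0.
Non-zero Christoffel symbols:
Γ^x_{x x} = 1
Γ^x_{y y} = -1
Γ^y_{x y} = 1
Substituting (the symmetric pair Γ^k_{ij}, Γ^k_{ji} combines into a factor 2):
d^2x/dλ^2 + (dx/dλ)^2 - (dy/dλ)^2 = 0
d^2y/dλ^2 + 2 (dx/dλ)(dy/dλ) = 0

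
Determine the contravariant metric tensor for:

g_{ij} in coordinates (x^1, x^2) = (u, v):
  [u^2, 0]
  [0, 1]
The metric is diagonal, so g^{ij} is diagonal with entries 1/g_{ii}: diag(1/(u^2), 1).
g^{ij}:
  [1/u^2, 0]
  [0, 1]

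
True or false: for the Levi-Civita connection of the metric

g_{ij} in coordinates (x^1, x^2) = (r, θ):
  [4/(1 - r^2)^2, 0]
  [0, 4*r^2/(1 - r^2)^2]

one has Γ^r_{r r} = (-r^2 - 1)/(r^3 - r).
Γ^r_{r r} = (1/2) g^{rr} (∂_r g_{rr} + ∂_r g_{rr} - ∂_r g_{rr}) = (1/2)((1 - r^2)^2/4)((16*r/(1 - r^2)^3) + (16*r/(1 - r^2)^3) - (16*r/(1 - r^2)^3)) = 2*r/(1 - r^2)
This differs from the proposed value (-r^2 - 1)/(r^3 - r).
False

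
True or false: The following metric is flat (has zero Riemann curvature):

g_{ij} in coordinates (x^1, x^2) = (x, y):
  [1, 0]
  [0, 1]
All metric components are constant, so every Christoffel symbol vanishes and R^i_{jkl} = 0.
True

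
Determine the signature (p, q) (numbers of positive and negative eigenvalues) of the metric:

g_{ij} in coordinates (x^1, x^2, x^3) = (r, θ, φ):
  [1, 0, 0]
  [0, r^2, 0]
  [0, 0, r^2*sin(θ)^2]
The metric is diagonal, so its eigenvalues are the diagonal entries: 1, r^2, r^2*sin(θ)^2 (at a generic point, where coordinate-dependent entries are positive).
3 positive, 0 negative.
(3, 0) - Riemannian (positive definite)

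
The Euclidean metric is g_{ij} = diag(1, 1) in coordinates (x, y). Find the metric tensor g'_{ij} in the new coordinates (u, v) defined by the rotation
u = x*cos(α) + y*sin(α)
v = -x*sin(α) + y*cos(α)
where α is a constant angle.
Invert the transformation: x = u*cos(α) - v*sin(α), y = u*sin(α) + v*cos(α)
g'_{ij} = (∂x^k/∂x'^i)(∂x^l/∂x'^j) g_{kl}; with g_{kl} = δ_{kl} this is Σ_k (∂x^k/∂x'^i)(∂x^k/∂x'^j).
Jacobian: ∂x/∂u = cos(α), ∂x/∂v = -sin(α), ∂y/∂u = sin(α), ∂y/∂v = cos(α)
g'_{uu} = (cos(α))(cos(α)) + (sin(α))(sin(α)) = 1
g'_{uv} = (cos(α))(-sin(α)) + (sin(α))(cos(α)) = 0
g'_{vv} = (-sin(α))(-sin(α)) + (cos(α))(cos(α)) = 1
g'_{ij} = diag(1, 1)
The Euclidean metric is invariant under rotations.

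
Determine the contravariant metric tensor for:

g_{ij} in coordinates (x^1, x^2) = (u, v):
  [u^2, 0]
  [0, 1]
The metric is diagonal, so g^{ij} is diagonal with entries 1/g_{ii}: diag(1/(u^2), 1).
g^{ij}:
  [1/u^2, 0]
  [0, 1]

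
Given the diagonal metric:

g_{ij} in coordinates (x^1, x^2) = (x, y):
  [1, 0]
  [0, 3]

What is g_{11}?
With x^1 = x, x^2 = y, g_{11} = g_{xx} is the row-1, column-1 entry of the matrix.
g_{11} = 1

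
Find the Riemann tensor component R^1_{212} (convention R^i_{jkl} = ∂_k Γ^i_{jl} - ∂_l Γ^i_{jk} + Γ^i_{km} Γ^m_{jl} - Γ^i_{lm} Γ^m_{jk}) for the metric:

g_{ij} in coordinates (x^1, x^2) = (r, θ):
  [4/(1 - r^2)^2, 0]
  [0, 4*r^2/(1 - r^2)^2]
Non-zero Christoffel symbols (Γ^k_{ij} = Γ^k_{ji}):
Γ^r_{r r} = 2*r/(1 - r^2)
Γ^r_{θ θ} = (r^3 + r)/(r^2 - 1)
Γ^θ_{r θ} = (-r^2 - 1)/(r^3 - r)
R^r_{θ r θ} = ∂_r Γ^r_{θ θ} - ∂_θ Γ^r_{θ r} + Γ^r_{r m} Γ^m_{θ θ} - Γ^r_{θ m} Γ^m_{θ r}
  = ((r^4 - 4*r^2 - 1)/(r^2 - 1)^2) - (0) + (-2*r^2*(r^2 + 1)/(r^2 - 1)^2) - (-(r^2 + 1)^2/(r^2 - 1)^2) = -4*r^2/(r^2 - 1)^2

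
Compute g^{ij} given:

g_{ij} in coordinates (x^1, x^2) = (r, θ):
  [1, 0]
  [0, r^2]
The metric is diagonal, so g^{ij} is diagonal with entries 1/g_{ii}: diag(1, 1/(r^2)).
g^{ij}:
  [1, 0]
  [0, 1/r^2]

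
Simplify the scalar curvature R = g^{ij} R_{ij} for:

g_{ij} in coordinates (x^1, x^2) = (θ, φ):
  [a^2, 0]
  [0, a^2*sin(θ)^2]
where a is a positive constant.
Non-zero Christoffel symbols (Γ^k_{ij} = Γ^k_{ji}):
Γ^θ_{φ φ} = -sin(2*θ)/2
Γ^φ_{θ φ} = 1/tan(θ)
Ricci tensor (R_{ij} = R^k_{ikj}): R_{θθ} = 1, R_{θφ} = 0, R_{φφ} = sin(θ)^2
Inverse metric: g^{θθ} = 1/a^2, g^{φφ} = 1/(a^2*sin(θ)^2)
R = g^{ij} R_{ij} = (1/a^2)(1) + (1/(a^2*sin(θ)^2))(sin(θ)^2) = 2/a^2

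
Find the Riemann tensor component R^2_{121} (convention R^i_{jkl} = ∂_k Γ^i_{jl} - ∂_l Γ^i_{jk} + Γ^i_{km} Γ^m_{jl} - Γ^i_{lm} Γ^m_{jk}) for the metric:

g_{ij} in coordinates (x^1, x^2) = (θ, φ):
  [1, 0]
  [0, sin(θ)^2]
Non-zero Christoffel symbols (Γ^k_{ij} = Γ^k_{ji}):
Γ^θ_{φ φ} = -sin(2*θ)/2
Γ^φ_{θ φ} = 1/tan(θ)
R^φ_{θ φ θ} = ∂_φ Γ^φ_{θ θ} - ∂_θ Γ^φ_{θ φ} + Γ^φ_{φ m} Γ^m_{θ θ} - Γ^φ_{θ m} Γ^m_{θ φ}
  = (0) - (-1/sin(θ)^2) + (0) - (1/tan(θ)^2) = 1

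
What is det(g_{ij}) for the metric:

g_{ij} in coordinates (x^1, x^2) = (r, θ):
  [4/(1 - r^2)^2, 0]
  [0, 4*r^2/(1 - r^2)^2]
For a 2×2 metric: det(g) = g_{11}·g_{22} - g_{12}·g_{21}
= (4/(1 - r^2)^2)·(4*r^2/(1 - r^2)^2) - (0)·(0)
= 16*r^2/(1 - r^2)^4 - 0
det(g) = 16*r^2/(1 - r^2)^4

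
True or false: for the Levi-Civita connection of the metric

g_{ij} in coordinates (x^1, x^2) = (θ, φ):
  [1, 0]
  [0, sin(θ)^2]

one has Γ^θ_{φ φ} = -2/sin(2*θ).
Γ^θ_{φ φ} = (1/2) g^{θθ} (∂_φ g_{θφ} + ∂_φ g_{θφ} - ∂_θ g_{φφ}) = (1/2)(1)((0) + (0) - (sin(2*θ))) = -sin(2*θ)/2
This differs from the proposed value -2/sin(2*θ).
False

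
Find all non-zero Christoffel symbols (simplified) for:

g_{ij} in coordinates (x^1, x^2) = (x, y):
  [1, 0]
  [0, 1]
Using Γ^k_{ij} = (1/2) g^{km} (∂_i g_{mj} + ∂_j g_{mi} - ∂_m g_{ij}); the metric is diagonal, so only the m = k term contributes.
Every metric component is constant, so all ∂_m g_{ij} = 0 and every Christoffel symbol vanishes.
All Christoffel symbols are zero.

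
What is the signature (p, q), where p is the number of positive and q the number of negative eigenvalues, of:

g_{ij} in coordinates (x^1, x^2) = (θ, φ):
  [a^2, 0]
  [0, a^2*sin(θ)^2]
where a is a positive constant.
The metric is diagonal, so its eigenvalues are the diagonal entries: a^2, a^2*sin(θ)^2 (at a generic point, where coordinate-dependent entries are positive).
2 positive, 0 negative.
(2, 0) - Riemannian (positive definite)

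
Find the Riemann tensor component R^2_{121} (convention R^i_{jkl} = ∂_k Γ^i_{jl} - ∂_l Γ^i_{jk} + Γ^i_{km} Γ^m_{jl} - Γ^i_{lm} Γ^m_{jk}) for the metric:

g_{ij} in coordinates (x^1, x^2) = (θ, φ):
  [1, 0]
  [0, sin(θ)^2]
Non-zero Christoffel symbols (Γ^k_{ij} = Γ^k_{ji}):
Γ^θ_{φ φ} = -sin(2*θ)/2
Γ^φ_{θ φ} = 1/tan(θ)
R^φ_{θ φ θ} = ∂_φ Γ^φ_{θ θ} - ∂_θ Γ^φ_{θ φ} + Γ^φ_{φ m} Γ^m_{θ θ} - Γ^φ_{θ m} Γ^m_{θ φ}
  = (0) - (-1/sin(θ)^2) + (0) - (1/tan(θ)^2) = 1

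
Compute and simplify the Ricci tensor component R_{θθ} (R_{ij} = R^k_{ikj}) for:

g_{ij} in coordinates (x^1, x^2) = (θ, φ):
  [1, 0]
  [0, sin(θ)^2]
Non-zero Christoffel symbols (Γ^k_{ij} = Γ^k_{ji}):
Γ^θ_{φ φ} = -sin(2*θ)/2
Γ^φ_{θ φ} = 1/tan(θ)
R^θ_{θ θ θ} = 0 (a repeated index in an antisymmetric pair)
R^φ_{θ φ θ} = ∂_φ Γ^φ_{θ θ} - ∂_θ Γ^φ_{θ φ} + Γ^φ_{φ m} Γ^m_{θ θ} - Γ^φ_{θ m} Γ^m_{θ φ}
  = (0) - (-1/sin(θ)^2) + (0) - (1/tan(θ)^2) = 1
R_{θθ} = R^θ_{θ θ θ} + R^φ_{θ φ θ} = (0) + (1) = 1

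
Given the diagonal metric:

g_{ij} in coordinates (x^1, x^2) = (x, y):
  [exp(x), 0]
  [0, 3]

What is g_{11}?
With x^1 = x, x^2 = y, g_{11} = g_{xx} is the row-1, column-1 entry of the matrix.
g_{11} = exp(x)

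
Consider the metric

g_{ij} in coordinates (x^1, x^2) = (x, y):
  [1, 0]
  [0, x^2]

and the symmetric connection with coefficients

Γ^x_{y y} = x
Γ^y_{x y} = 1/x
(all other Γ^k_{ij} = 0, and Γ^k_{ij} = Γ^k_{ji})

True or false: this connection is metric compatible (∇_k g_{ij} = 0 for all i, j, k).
Using ∇_k g_{ij} = ∂_k g_{ij} - Γ^m_{ki} g_{mj} - Γ^m_{kj} g_{im}:
∇_y g_{xy} = (0) - (x) - (x) = -2*x ≠ 0
So the connection is not metric compatible (it is not the Levi-Civita connection).
False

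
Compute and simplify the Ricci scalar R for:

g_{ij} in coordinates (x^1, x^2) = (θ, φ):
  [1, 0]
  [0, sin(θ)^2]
Non-zero Christoffel symbols (Γ^k_{ij} = Γ^k_{ji}):
Γ^θ_{φ φ} = -sin(2*θ)/2
Γ^φ_{θ φ} = 1/tan(θ)
Ricci tensor (R_{ij} = R^k_{ikj}): R_{θθ} = 1, R_{θφ} = 0, R_{φφ} = sin(θ)^2
Inverse metric: g^{θθ} = 1, g^{φφ} = 1/sin(θ)^2
R = g^{ij} R_{ij} = (1)(1) + (1/sin(θ)^2)(sin(θ)^2) = 2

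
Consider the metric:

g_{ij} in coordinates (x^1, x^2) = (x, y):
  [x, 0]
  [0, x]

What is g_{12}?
With x^1 = x, x^2 = y, g_{12} = g_{xy} is the row-1, column-2 entry of the matrix.
g_{12} = 0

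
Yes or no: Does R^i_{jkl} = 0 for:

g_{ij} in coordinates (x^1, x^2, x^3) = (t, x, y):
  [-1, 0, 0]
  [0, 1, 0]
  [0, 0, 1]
All metric components are constant, so every Christoffel symbol vanishes and R^i_{jkl} = 0.
Yes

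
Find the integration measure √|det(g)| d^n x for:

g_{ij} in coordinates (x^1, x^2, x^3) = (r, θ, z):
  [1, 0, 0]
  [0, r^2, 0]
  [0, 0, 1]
det(g) = r^2
√|det(g)| = r
Volume element: dV = r dr dθ dz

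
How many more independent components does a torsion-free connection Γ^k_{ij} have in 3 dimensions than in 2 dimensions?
Independent components in n dimensions: n × n(n+1)/2 = n^2(n+1)/2.
3D: 3 × 6 = 18
2D: 2 × 3 = 6
Difference = 18 - 6 = 12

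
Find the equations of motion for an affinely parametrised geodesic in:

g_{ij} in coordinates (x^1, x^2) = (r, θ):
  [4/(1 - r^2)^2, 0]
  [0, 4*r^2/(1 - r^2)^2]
Geodesic equation: d^2x^k/dλ^2 + Γ^k_{ij} (dx^i/dλ)(dx^j/dλ) = 0.
Non-zero Christoffel symbols:
Γ^r_{r r} = 2*r/(1 - r^2)
Γ^r_{θ θ} = (r^3 + r)/(r^2 - 1)
Γ^θ_{r θ} = (-r^2 - 1)/(r^3 - r)
Substituting (the symmetric pair Γ^k_{ij}, Γ^k_{ji} combines into a factor 2):
d^2r/dλ^2 + (2*r/(1 - r^2)) (dr/dλ)^2 + ((r^3 + r)/(r^2 - 1)) (dθ/dλ)^2 = 0
d^2θ/dλ^2 + ((-2*r^2 - 2)/(r^3 - r)) (dr/dλ)(dθ/dλ) = 0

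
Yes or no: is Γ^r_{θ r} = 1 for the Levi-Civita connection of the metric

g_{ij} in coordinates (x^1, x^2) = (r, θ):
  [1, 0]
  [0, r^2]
Γ^r_{θ r} = (1/2) g^{rr} (∂_θ g_{rr} + ∂_r g_{rθ} - ∂_r g_{θr}) = (1/2)(1)((0) + (0) - (0)) = 0
This differs from the proposed value 1.
No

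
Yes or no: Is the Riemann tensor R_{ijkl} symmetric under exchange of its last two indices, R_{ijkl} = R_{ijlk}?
It is antisymmetric in the last pair: R_{ijkl} = -R_{ijlk}.
No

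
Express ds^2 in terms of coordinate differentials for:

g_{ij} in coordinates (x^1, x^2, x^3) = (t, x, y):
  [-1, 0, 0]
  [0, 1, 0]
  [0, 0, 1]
ds^2 = g_{ij} dx^i dx^j; only the non-zero components contribute.
ds^2 = -dt^2 + dx^2 + dy^2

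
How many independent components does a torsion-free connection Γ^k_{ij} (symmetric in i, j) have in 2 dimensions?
Γ^k_{ij} has n choices for the upper index and n(n+1)/2 independent symmetric lower index pairs.
Total = 2 × 2×3/2 = 2 × 3 = 6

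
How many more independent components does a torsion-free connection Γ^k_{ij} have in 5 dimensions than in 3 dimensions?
Independent components in n dimensions: n × n(n+1)/2 = n^2(n+1)/2.
5D: 5 × 15 = 75
3D: 3 × 6 = 18
Difference = 75 - 18 = 57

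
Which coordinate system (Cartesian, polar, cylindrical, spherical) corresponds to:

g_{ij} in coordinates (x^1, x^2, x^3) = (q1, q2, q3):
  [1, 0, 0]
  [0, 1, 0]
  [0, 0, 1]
All components are constant and the metric is the identity, i.e. orthonormal rectilinear coordinates.
Cartesian (3D) coordinates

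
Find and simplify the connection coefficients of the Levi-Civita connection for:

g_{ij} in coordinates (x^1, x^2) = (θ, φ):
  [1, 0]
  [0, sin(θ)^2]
Using Γ^k_{ij} = (1/2) g^{km} (∂_i g_{mj} + ∂_j g_{mi} - ∂_m g_{ij}); the metric is diagonal, so only the m = k term contributes.
Non-zero symbols (using the symmetry Γ^k_{ij} = Γ^k_{ji}):
Γ^θ_{φ φ} = (1/2) g^{θθ} (∂_φ g_{θφ} + ∂_φ g_{θφ} - ∂_θ g_{φφ}) = (1/2)(1)((0) + (0) - (sin(2*θ))) = -sin(2*θ)/2
Γ^φ_{θ φ} = (1/2) g^{φφ} (∂_θ g_{φφ} + ∂_φ g_{φθ} - ∂_φ g_{θφ}) = (1/2)(1/sin(θ)^2)((sin(2*θ)) + (0) - (0)) = 1/tan(θ)
All other Christoffel symbols are zero.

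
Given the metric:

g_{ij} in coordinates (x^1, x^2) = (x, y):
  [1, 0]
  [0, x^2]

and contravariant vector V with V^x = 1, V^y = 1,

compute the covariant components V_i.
V_i = g_{ij} V^j:
V_x = (1)(1) + (0)(1) = 1
V_y = (0)(1) + (x^2)(1) = x^2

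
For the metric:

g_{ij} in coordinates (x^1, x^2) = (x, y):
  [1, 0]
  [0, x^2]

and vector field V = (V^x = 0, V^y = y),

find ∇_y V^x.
Non-zero Christoffel symbols:
Γ^x_{y y} = -x
Γ^y_{x y} = 1/x
∇_y V^x = ∂_y V^x + Γ^x_{y j} V^j
  = (0) + (0)(0) + (-x)(y)
  = -x*y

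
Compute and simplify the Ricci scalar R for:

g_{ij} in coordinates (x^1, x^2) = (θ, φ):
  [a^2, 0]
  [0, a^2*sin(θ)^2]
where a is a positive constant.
Non-zero Christoffel symbols (Γ^k_{ij} = Γ^k_{ji}):
Γ^θ_{φ φ} = -sin(2*θ)/2
Γ^φ_{θ φ} = 1/tan(θ)
Ricci tensor (R_{ij} = R^k_{ikj}): R_{θθ} = 1, R_{θφ} = 0, R_{φφ} = sin(θ)^2
Inverse metric: g^{θθ} = 1/a^2, g^{φφ} = 1/(a^2*sin(θ)^2)
R = g^{ij} R_{ij} = (1/a^2)(1) + (1/(a^2*sin(θ)^2))(sin(θ)^2) = 2/a^2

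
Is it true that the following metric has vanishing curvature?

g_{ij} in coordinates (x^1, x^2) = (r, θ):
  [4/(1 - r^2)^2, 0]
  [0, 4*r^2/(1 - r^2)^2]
Non-zero Christoffel symbols:
Γ^r_{r r} = 2*r/(1 - r^2)
Γ^r_{θ θ} = (r^3 + r)/(r^2 - 1)
Γ^θ_{r θ} = (-r^2 - 1)/(r^3 - r)
Ricci tensor: R_{rr} = -4/(r^2 - 1)^2, R_{rθ} = 0, R_{θθ} = -4*r^2/(r^2 - 1)^2
The Ricci tensor is non-zero, so the Riemann tensor is non-zero: not flat.
No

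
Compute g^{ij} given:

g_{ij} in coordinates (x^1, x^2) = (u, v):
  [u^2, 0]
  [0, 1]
The metric is diagonal, so g^{ij} is diagonal with entries 1/g_{ii}: diag(1/(u^2), 1).
g^{ij}:
  [1/u^2, 0]
  [0, 1]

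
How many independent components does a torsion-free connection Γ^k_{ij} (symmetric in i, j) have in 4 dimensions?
Γ^k_{ij} has n choices for the upper index and n(n+1)/2 independent symmetric lower index pairs.
Total = 4 × 4×5/2 = 4 × 10 = 40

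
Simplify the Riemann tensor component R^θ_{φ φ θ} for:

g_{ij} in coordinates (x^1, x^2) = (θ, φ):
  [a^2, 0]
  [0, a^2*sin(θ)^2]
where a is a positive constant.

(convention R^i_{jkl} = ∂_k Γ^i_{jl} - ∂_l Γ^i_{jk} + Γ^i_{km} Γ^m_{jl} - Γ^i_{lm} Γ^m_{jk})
Non-zero Christoffel symbols (Γ^k_{ij} = Γ^k_{ji}):
Γ^θ_{φ φ} = -sin(2*θ)/2
Γ^φ_{θ φ} = 1/tan(θ)
R^θ_{φ φ θ} = ∂_φ Γ^θ_{φ θ} - ∂_θ Γ^θ_{φ φ} + Γ^θ_{φ m} Γ^m_{φ θ} - Γ^θ_{θ m} Γ^m_{φ φ}
  = (0) - (-cos(2*θ)) + (-cos(θ)^2) - (0) = -sin(θ)^2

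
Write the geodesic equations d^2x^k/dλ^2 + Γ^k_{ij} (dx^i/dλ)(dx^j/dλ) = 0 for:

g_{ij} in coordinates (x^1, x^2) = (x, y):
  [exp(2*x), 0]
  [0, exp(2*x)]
Geodesic equation: d^2x^k/dλ^2 + Γ^k_{ij} (dx^i/dλ)(dx^j/dλ) = 0.
Non-zero Christoffel symbols:
Γ^x_{x x} = 1
Γ^x_{y y} = -1
Γ^y_{x y} = 1
Substituting (the symmetric pair Γ^k_{ij}, Γ^k_{ji} combines into a factor 2):
d^2x/dλ^2 + (dx/dλ)^2 - (dy/dλ)^2 = 0
d^2y/dλ^2 + 2 (dx/dλ)(dy/dλ) = 0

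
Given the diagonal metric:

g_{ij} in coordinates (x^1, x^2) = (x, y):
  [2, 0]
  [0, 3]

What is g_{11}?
With x^1 = x, x^2 = y, g_{11} = g_{xx} is the row-1, column-1 entry of the matrix.
g_{11} = 2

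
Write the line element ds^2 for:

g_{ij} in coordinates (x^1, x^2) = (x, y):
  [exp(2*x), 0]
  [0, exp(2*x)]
ds^2 = g_{ij} dx^i dx^j; only the non-zero components contribute.
ds^2 = exp(2*x) dx^2 + exp(2*x) dy^2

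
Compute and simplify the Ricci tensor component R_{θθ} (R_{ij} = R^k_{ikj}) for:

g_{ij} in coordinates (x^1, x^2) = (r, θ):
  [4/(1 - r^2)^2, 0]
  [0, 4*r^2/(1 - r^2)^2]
Non-zero Christoffel symbols (Γ^k_{ij} = Γ^k_{ji}):
Γ^r_{r r} = 2*r/(1 - r^2)
Γ^r_{θ θ} = (r^3 + r)/(r^2 - 1)
Γ^θ_{r θ} = (-r^2 - 1)/(r^3 - r)
R^r_{θ r θ} = ∂_r Γ^r_{θ θ} - ∂_θ Γ^r_{θ r} + Γ^r_{r m} Γ^m_{θ θ} - Γ^r_{θ m} Γ^m_{θ r}
  = ((r^4 - 4*r^2 - 1)/(r^2 - 1)^2) - (0) + (-2*r^2*(r^2 + 1)/(r^2 - 1)^2) - (-(r^2 + 1)^2/(r^2 - 1)^2) = -4*r^2/(r^2 - 1)^2
R^θ_{θ θ θ} = 0 (a repeated index in an antisymmetric pair)
R_{θθ} = R^r_{θ r θ} + R^θ_{θ θ θ} = (-4*r^2/(r^2 - 1)^2) + (0) = -4*r^2/(r^2 - 1)^2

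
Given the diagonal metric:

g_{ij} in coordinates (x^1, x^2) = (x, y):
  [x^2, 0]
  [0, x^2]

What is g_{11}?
With x^1 = x, x^2 = y, g_{11} = g_{xx} is the row-1, column-1 entry of the matrix.
g_{11} = x^2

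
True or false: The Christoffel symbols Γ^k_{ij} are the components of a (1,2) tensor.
Under a change of coordinates Γ picks up an inhomogeneous term ∂²x/∂x'∂x'; e.g. Γ = 0 in Cartesian coordinates but Γ^r_{θθ} = -r in polar coordinates on the same flat plane.
False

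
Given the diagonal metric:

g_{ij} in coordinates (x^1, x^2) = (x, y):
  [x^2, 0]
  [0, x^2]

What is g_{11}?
With x^1 = x, x^2 = y, g_{11} = g_{xx} is the row-1, column-1 entry of the matrix.
g_{11} = x^2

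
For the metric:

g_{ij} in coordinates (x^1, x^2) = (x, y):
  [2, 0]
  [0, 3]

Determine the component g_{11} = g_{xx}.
With x^1 = x, x^2 = y, g_{11} = g_{xx} is the row-1, column-1 entry of the matrix.
g_{11} = 2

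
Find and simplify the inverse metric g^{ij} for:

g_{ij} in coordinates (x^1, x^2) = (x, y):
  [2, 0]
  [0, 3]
The metric is diagonal, so g^{ij} is diagonal with entries 1/g_{ii}: diag(1/2, 1/3).
g^{ij}:
  [1/2, 0]
  [0, 1/3]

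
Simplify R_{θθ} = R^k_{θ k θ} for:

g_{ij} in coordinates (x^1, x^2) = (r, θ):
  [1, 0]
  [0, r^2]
Non-zero Christoffel symbols (Γ^k_{ij} = Γ^k_{ji}):
Γ^r_{θ θ} = -r
Γ^θ_{r θ} = 1/r
R^r_{θ r θ} = ∂_r Γ^r_{θ θ} - ∂_θ Γ^r_{θ r} + Γ^r_{r m} Γ^m_{θ θ} - Γ^r_{θ m} Γ^m_{θ r}
  = (-1) - (0) + (0) - (-1) = 0
R^θ_{θ θ θ} = 0 (a repeated index in an antisymmetric pair)
R_{θθ} = R^r_{θ r θ} + R^θ_{θ θ θ} = (0) + (0) = 0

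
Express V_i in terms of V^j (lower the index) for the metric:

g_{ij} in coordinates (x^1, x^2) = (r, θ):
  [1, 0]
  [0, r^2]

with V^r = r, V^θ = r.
V_i = g_{ij} V^j:
V_r = (1)(r) + (0)(r) = r
V_θ = (0)(r) + (r^2)(r) = r^3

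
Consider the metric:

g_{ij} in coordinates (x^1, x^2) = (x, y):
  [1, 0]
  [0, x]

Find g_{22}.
With x^1 = x, x^2 = y, g_{22} = g_{yy} is the row-2, column-2 entry of the matrix.
g_{22} = x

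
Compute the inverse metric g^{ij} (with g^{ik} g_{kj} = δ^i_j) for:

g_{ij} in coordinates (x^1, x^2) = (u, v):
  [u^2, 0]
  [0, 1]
The metric is diagonal, so g^{ij} is diagonal with entries 1/g_{ii}: diag(1/(u^2), 1).
g^{ij}:
  [1/u^2, 0]
  [0, 1]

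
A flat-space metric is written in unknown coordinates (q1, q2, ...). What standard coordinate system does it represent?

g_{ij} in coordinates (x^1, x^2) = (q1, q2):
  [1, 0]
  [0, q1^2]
The line element ds^2 = dq1^2 + q1^2 dq2^2 is dr^2 + r^2 dθ^2 with q1 = r, q2 = θ.
polar coordinates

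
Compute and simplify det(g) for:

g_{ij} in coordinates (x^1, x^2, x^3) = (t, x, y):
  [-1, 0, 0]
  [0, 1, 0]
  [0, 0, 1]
Diagonal metric: det(g) = g_{11}·g_{22}·g_{33}
= (-1)·(1)·(1)
det(g) = -1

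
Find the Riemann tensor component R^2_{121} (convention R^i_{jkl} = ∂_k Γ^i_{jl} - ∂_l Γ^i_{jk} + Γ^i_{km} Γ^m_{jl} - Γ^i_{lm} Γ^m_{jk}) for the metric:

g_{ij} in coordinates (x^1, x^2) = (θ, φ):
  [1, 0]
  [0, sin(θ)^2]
Non-zero Christoffel symbols (Γ^k_{ij} = Γ^k_{ji}):
Γ^θ_{φ φ} = -sin(2*θ)/2
Γ^φ_{θ φ} = 1/tan(θ)
R^φ_{θ φ θ} = ∂_φ Γ^φ_{θ θ} - ∂_θ Γ^φ_{θ φ} + Γ^φ_{φ m} Γ^m_{θ θ} - Γ^φ_{θ m} Γ^m_{θ φ}
  = (0) - (-1/sin(θ)^2) + (0) - (1/tan(θ)^2) = 1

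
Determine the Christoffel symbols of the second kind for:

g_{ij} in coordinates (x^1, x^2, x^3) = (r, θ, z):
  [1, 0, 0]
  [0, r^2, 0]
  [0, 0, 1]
Using Γ^k_{ij} = (1/2) g^{km} (∂_i g_{mj} + ∂_j g_{mi} - ∂_m g_{ij}); the metric is diagonal, so only the m = k term contributes.
Non-zero symbols (using the symmetry Γ^k_{ij} = Γ^k_{ji}):
Γ^r_{θ θ} = (1/2) g^{rr} (∂_θ g_{rθ} + ∂_θ g_{rθ} - ∂_r g_{θθ}) = (1/2)(1)((0) + (0) - (2*r)) = -r
Γ^θ_{r θ} = (1/2) g^{θθ} (∂_r g_{θθ} + ∂_θ g_{θr} - ∂_θ g_{rθ}) = (1/2)(1/r^2)((2*r) + (0) - (0)) = 1/r
All other Christoffel symbols are zero.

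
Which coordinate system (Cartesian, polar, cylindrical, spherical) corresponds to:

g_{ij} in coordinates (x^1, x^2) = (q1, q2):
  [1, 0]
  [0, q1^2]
The line element ds^2 = dq1^2 + q1^2 dq2^2 is dr^2 + r^2 dθ^2 with q1 = r, q2 = θ.
polar coordinates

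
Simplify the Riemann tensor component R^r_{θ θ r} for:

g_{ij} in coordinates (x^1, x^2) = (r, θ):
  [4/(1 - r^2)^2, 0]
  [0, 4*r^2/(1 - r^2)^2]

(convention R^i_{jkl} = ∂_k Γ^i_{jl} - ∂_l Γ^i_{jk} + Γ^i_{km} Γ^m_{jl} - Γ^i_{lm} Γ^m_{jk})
Non-zero Christoffel symbols (Γ^k_{ij} = Γ^k_{ji}):
Γ^r_{r r} = 2*r/(1 - r^2)
Γ^r_{θ θ} = (r^3 + r)/(r^2 - 1)
Γ^θ_{r θ} = (-r^2 - 1)/(r^3 - r)
R^r_{θ θ r} = ∂_θ Γ^r_{θ r} - ∂_r Γ^r_{θ θ} + Γ^r_{θ m} Γ^m_{θ r} - Γ^r_{r m} Γ^m_{θ θ}
  = (0) - ((r^4 - 4*r^2 - 1)/(r^2 - 1)^2) + (-(r^2 + 1)^2/(r^2 - 1)^2) - (-2*r^2*(r^2 + 1)/(r^2 - 1)^2) = 4*r^2/(r^2 - 1)^2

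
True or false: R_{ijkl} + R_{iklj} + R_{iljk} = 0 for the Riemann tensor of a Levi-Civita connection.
This is the first (algebraic) Bianchi identity.
True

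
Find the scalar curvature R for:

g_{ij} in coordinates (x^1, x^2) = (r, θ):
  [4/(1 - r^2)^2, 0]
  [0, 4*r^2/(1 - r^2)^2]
Non-zero Christoffel symbols (Γ^k_{ij} = Γ^k_{ji}):
Γ^r_{r r} = 2*r/(1 - r^2)
Γ^r_{θ θ} = (r^3 + r)/(r^2 - 1)
Γ^θ_{r θ} = (-r^2 - 1)/(r^3 - r)
Ricci tensor (R_{ij} = R^k_{ikj}): R_{rr} = -4/(r^2 - 1)^2, R_{rθ} = 0, R_{θθ} = -4*r^2/(r^2 - 1)^2
Inverse metric: g^{rr} = (1 - r^2)^2/4, g^{θθ} = (1 - r^2)^2/(4*r^2)
R = g^{ij} R_{ij} = ((1 - r^2)^2/4)(-4/(r^2 - 1)^2) + ((1 - r^2)^2/(4*r^2))(-4*r^2/(r^2 - 1)^2) = -2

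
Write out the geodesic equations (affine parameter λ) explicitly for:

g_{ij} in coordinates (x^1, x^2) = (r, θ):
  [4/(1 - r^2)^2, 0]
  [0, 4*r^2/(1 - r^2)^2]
Geodesic equation: d^2x^k/dλ^2 + Γ^k_{ij} (dx^i/dλ)(dx^j/dλ) = 0.
Non-zero Christoffel symbols:
Γ^r_{r r} = 2*r/(1 - r^2)
Γ^r_{θ θ} = (r^3 + r)/(r^2 - 1)
Γ^θ_{r θ} = (-r^2 - 1)/(r^3 - r)
Substituting (the symmetric pair Γ^k_{ij}, Γ^k_{ji} combines into a factor 2):
d^2r/dλ^2 + (2*r/(1 - r^2)) (dr/dλ)^2 + ((r^3 + r)/(r^2 - 1)) (dθ/dλ)^2 = 0
d^2θ/dλ^2 + ((-2*r^2 - 2)/(r^3 - r)) (dr/dλ)(dθ/dλ) = 0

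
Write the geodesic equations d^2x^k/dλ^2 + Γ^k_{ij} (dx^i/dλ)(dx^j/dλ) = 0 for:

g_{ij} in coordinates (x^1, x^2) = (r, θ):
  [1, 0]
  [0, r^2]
Geodesic equation: d^2x^k/dλ^2 + Γ^k_{ij} (dx^i/dλ)(dx^j/dλ) = 0.
Non-zero Christoffel symbols:
Γ^r_{θ θ} = -r
Γ^θ_{r θ} = 1/r
Substituting (the symmetric pair Γ^k_{ij}, Γ^k_{ji} combines into a factor 2):
d^2r/dλ^2 - r (dθ/dλ)^2 = 0
d^2θ/dλ^2 + (2/r) (dr/dλ)(dθ/dλ) = 0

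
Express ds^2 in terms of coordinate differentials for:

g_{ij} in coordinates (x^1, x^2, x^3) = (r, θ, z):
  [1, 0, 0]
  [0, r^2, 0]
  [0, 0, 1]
ds^2 = g_{ij} dx^i dx^j; only the non-zero components contribute.
ds^2 = dr^2 + r^2 dθ^2 + dz^2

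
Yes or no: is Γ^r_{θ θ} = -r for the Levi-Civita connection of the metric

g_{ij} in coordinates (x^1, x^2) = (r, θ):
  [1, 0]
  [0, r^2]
Γ^r_{θ θ} = (1/2) g^{rr} (∂_θ g_{rθ} + ∂_θ g_{rθ} - ∂_r g_{θθ}) = (1/2)(1)((0) + (0) - (2*r)) = -r
This equals the proposed value -r.
Yes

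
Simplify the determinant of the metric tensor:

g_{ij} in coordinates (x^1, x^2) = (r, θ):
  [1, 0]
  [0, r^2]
For a 2×2 metric: det(g) = g_{11}·g_{22} - g_{12}·g_{21}
= (1)·(r^2) - (0)·(0)
= r^2 - 0
det(g) = r^2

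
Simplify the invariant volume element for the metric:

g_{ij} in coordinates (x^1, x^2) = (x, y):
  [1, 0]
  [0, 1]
det(g) = 1
√|det(g)| = 1
Volume element: dV = 1 dx dy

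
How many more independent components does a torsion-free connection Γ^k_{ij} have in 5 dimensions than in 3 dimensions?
Independent components in n dimensions: n × n(n+1)/2 = n^2(n+1)/2.
5D: 5 × 15 = 75
3D: 3 × 6 = 18
Difference = 75 - 18 = 57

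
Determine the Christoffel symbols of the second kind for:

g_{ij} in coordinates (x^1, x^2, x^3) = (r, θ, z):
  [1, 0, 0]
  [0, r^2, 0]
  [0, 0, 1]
Using Γ^k_{ij} = (1/2) g^{km} (∂_i g_{mj} + ∂_j g_{mi} - ∂_m g_{ij}); the metric is diagonal, so only the m = k term contributes.
Non-zero symbols (using the symmetry Γ^k_{ij} = Γ^k_{ji}):
Γ^r_{θ θ} = (1/2) g^{rr} (∂_θ g_{rθ} + ∂_θ g_{rθ} - ∂_r g_{θθ}) = (1/2)(1)((0) + (0) - (2*r)) = -r
Γ^θ_{r θ} = (1/2) g^{θθ} (∂_r g_{θθ} + ∂_θ g_{θr} - ∂_θ g_{rθ}) = (1/2)(1/r^2)((2*r) + (0) - (0)) = 1/r
All other Christoffel symbols are zero.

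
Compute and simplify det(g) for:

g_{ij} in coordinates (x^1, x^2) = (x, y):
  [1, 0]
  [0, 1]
For a 2×2 metric: det(g) = g_{11}·g_{22} - g_{12}·g_{21}
= (1)·(1) - (0)·(0)
= 1 - 0
det(g) = 1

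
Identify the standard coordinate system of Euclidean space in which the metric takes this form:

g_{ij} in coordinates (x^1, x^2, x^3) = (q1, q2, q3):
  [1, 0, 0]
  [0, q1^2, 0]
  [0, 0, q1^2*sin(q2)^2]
The line element ds^2 = dq1^2 + q1^2 dq2^2 + q1^2 sin(q2)^2 dq3^2 is dr^2 + r^2 dθ^2 + r^2 sin(θ)^2 dφ^2 with q1 = r, q2 = θ, q3 = φ.
spherical coordinates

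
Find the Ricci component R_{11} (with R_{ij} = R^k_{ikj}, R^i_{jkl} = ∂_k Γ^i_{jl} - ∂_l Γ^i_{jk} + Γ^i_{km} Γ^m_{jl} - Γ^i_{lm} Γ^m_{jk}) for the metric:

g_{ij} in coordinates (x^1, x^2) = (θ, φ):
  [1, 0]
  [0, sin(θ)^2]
Non-zero Christoffel symbols (Γ^k_{ij} = Γ^k_{ji}):
Γ^θ_{φ φ} = -sin(2*θ)/2
Γ^φ_{θ φ} = 1/tan(θ)
R^θ_{θ θ θ} = 0 (a repeated index in an antisymmetric pair)
R^φ_{θ φ θ} = ∂_φ Γ^φ_{θ θ} - ∂_θ Γ^φ_{θ φ} + Γ^φ_{φ m} Γ^m_{θ θ} - Γ^φ_{θ m} Γ^m_{θ φ}
  = (0) - (-1/sin(θ)^2) + (0) - (1/tan(θ)^2) = 1
R_{θθ} = R^θ_{θ θ θ} + R^φ_{θ φ θ} = (0) + (1) = 1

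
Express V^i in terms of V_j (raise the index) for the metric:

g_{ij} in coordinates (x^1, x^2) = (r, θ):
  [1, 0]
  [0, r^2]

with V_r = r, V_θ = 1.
Inverse metric (diagonal): g^{rr} = 1, g^{θθ} = 1/r^2
V^i = g^{ij} V_j:
V^r = (1)(r) + (0)(1) = r
V^θ = (0)(r) + (1/r^2)(1) = 1/r^2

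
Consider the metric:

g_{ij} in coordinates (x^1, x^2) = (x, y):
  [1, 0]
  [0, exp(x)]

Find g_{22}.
With x^1 = x, x^2 = y, g_{22} = g_{yy} is the row-2, column-2 entry of the matrix.
g_{22} = exp(x)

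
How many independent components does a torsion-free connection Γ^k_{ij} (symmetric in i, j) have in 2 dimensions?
Γ^k_{ij} has n choices for the upper index and n(n+1)/2 independent symmetric lower index pairs.
Total = 2 × 2×3/2 = 2 × 3 = 6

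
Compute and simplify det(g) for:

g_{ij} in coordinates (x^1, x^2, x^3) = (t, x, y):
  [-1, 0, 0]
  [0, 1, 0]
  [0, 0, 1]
Diagonal metric: det(g) = g_{11}·g_{22}·g_{33}
= (-1)·(1)·(1)
det(g) = -1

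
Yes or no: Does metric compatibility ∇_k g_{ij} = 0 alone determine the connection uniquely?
One also needs vanishing torsion; metric compatibility plus torsion-freeness singles out the Levi-Civita connection.
No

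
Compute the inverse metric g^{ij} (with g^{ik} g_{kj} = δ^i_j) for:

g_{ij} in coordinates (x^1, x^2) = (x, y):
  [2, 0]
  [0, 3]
The metric is diagonal, so g^{ij} is diagonal with entries 1/g_{ii}: diag(1/2, 1/3).
g^{ij}:
  [1/2, 0]
  [0, 1/3]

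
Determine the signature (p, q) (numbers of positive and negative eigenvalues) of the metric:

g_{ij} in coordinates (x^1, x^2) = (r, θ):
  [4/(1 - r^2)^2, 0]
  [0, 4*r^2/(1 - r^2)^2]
The metric is diagonal, so its eigenvalues are the diagonal entries: 4/(1 - r^2)^2, 4*r^2/(1 - r^2)^2 (at a generic point, where coordinate-dependent entries are positive).
2 positive, 0 negative.
(2, 0) - Riemannian (positive definite)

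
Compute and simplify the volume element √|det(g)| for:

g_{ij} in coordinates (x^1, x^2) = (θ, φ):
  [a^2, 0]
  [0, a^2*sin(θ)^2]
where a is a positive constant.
det(g) = a^4*sin(θ)^2
√|det(g)| = a^2*sin(θ) (taking 0 < θ < π so that |sin(θ)| = sin(θ))
Volume element: dV = a^2*sin(θ) dθ dφ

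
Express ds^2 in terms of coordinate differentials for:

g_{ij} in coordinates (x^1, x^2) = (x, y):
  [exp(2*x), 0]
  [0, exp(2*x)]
ds^2 = g_{ij} dx^i dx^j; only the non-zero components contribute.
ds^2 = exp(2*x) dx^2 + exp(2*x) dy^2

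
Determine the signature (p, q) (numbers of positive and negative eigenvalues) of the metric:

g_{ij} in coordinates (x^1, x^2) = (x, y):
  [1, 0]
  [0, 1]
The metric is diagonal, so its eigenvalues are the diagonal entries: 1, 1 (at a generic point, where coordinate-dependent entries are positive).
2 positive, 0 negative.
(2, 0) - Riemannian (positive definite)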